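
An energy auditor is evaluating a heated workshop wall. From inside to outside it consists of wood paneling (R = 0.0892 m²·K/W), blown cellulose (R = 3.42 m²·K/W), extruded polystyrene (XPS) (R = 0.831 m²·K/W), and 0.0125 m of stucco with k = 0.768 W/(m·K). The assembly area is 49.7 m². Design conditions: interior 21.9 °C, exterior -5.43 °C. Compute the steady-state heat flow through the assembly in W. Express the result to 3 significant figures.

312 W

0.0125/0.768 = 0.01628
R_total = 0.0892 + 3.42 + 0.831 + 0.01628 = 4.356 m²·K/W
Q = A·ΔT/R = 49.7 × (21.9 − (-5.43)) / 4.356 = 311.8 W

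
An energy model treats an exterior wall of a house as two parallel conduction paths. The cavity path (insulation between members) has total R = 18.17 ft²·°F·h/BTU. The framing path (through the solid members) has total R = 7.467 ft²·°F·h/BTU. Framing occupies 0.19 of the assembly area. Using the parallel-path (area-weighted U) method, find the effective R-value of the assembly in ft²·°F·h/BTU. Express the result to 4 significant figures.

14.28 ft²·°F·h/BTU

U_eff = 0.81/18.17 + 0.19/7.467 = 0.044579 + 0.025445 = 0.070024
R_eff = 1/U_eff = 14.281 ft²·°F·h/BTU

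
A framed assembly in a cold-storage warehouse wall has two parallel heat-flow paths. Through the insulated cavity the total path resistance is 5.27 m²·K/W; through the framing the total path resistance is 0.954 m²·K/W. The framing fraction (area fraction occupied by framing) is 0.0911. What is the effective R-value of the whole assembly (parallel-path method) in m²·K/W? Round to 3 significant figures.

U_eff = 0.9089/5.27 + 0.0911/0.954 = 0.1725 + 0.09549 = 0.268
R_eff = 1/U_eff = 3.732 m²·K/W

3.73 m²·K/W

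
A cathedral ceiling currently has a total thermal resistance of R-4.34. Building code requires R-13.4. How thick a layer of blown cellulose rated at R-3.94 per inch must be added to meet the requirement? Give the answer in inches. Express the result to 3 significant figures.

ΔR = 13.4 − 4.34 = 9.06 ft²·°F·h/BTU
L = ΔR / (R/in) = 9.06/3.94 = 2.299 in

2.30 in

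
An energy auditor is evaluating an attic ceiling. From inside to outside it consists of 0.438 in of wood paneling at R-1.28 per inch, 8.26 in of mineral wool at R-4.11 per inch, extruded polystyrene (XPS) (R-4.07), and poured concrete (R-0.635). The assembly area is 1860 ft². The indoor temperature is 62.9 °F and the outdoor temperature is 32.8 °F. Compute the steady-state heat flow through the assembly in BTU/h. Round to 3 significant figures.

1430 BTU/h

0.438 × 1.28 = 0.5606
8.26 × 4.11 = 33.95
R_total = 0.5606 + 33.95 + 4.07 + 0.635 = 39.21 ft²·°F·h/BTU
Q = A·ΔT/R = 1860 × (62.9 − 32.8) / 39.21 = 1428 BTU/h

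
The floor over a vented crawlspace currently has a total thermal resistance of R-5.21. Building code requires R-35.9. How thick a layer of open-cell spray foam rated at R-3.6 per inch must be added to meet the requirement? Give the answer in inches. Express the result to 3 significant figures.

ΔR = 35.9 − 5.21 = 30.69 ft²·°F·h/BTU
L = ΔR / (R/in) = 30.69/3.6 = 8.525 in

8.52 in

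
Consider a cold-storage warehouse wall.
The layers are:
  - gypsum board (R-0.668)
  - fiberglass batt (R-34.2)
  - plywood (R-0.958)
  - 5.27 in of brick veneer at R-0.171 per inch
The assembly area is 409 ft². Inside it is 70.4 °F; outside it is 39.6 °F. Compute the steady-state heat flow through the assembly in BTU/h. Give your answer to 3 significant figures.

5.27 × 0.171 = 0.9012
R_total = 0.668 + 34.2 + 0.958 + 0.9012 = 36.73 ft²·°F·h/BTU
Q = A·ΔT/R = 409 × (70.4 − 39.6) / 36.73 = 343 BTU/h

343 BTU/h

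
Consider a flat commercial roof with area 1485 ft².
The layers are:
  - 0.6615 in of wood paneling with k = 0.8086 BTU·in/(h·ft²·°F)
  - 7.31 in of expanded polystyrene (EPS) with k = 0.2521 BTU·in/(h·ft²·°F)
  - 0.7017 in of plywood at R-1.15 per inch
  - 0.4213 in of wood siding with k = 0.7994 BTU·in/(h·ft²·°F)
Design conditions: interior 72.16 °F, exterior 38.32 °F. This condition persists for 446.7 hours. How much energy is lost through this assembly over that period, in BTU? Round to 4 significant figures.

720700 BTU

0.6615/0.8086 = 0.81808
7.31/0.2521 = 28.996
0.7017 × 1.15 = 0.80695
0.4213/0.7994 = 0.52702
R_total = 0.81808 + 28.996 + 0.80695 + 0.52702 = 31.148 ft²·°F·h/BTU
Q = 1485 × (72.16 − 38.32) / 31.148 = 1613.3 BTU/h
E = 1613.3 × 446.7 = 720670 BTU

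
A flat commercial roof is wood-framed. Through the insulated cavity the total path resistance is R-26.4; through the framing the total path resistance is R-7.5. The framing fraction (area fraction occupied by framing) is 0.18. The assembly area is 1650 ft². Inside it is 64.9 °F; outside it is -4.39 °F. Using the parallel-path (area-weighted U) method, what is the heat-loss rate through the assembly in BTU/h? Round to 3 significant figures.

U_eff = 0.82/26.4 + 0.18/7.5 = 0.03106 + 0.024 = 0.05506
R_eff = 1/U_eff = 18.16 ft²·°F·h/BTU
Q = 1650 × (64.9 − (-4.39)) / 18.16 = 6295 BTU/h

6290 BTU/h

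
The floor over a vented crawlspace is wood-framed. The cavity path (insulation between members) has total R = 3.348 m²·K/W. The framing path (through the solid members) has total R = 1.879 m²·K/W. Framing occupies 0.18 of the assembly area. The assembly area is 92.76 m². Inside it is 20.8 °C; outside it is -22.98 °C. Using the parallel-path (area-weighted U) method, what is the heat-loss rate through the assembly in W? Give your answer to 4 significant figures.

U_eff = 0.82/3.348 + 0.18/1.879 = 0.24492 + 0.095796 = 0.34072
R_eff = 1/U_eff = 2.935 m²·K/W
Q = 92.76 × (20.8 − (-22.98)) / 2.935 = 1383.7 W

1384 W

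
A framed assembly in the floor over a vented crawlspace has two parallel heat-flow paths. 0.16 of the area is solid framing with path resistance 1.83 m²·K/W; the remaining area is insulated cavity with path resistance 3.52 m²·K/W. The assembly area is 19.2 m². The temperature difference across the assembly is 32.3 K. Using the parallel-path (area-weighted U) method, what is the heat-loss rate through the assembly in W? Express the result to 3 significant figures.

U_eff = 0.84/3.52 + 0.16/1.83 = 0.2386 + 0.08743 = 0.3261
R_eff = 1/U_eff = 3.067 m²·K/W
Q = 19.2 × 32.3 / 3.067 = 202.2 W

202 W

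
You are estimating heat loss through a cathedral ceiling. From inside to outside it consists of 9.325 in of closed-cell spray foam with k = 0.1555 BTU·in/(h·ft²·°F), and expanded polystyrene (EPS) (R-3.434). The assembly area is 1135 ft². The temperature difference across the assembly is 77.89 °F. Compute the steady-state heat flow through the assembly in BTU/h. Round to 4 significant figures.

9.325/0.1555 = 59.968
R_total = 59.968 + 3.434 = 63.402 ft²·°F·h/BTU
Q = A·ΔT/R = 1135 × 77.89 / 63.402 = 1394.4 BTU/h

1394 BTU/h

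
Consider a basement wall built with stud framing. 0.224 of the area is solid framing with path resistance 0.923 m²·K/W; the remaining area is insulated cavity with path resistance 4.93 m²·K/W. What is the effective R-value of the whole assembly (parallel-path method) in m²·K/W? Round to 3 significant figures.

U_eff = 0.776/4.93 + 0.224/0.923 = 0.1574 + 0.2427 = 0.4001
R_eff = 1/U_eff = 2.499 m²·K/W

2.50 m²·K/W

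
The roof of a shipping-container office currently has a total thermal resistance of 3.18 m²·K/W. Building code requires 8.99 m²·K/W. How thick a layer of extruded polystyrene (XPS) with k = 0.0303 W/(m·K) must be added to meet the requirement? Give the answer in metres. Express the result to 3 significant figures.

0.176 m

ΔR = 8.99 − 3.18 = 5.81 m²·K/W
L = ΔR × k = 5.81 × 0.0303 = 0.176 m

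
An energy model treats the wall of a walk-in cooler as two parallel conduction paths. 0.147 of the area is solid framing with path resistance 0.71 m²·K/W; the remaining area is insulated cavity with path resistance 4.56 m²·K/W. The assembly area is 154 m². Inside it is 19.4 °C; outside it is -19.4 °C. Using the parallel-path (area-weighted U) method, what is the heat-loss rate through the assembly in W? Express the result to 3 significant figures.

2350 W

U_eff = 0.853/4.56 + 0.147/0.71 = 0.1871 + 0.207 = 0.3941
R_eff = 1/U_eff = 2.537 m²·K/W
Q = 154 × (19.4 − (-19.4)) / 2.537 = 2355 W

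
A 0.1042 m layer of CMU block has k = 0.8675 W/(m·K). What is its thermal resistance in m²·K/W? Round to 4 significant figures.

0.1201 m²·K/W

R = L/k = 0.1042/0.8675 = 0.12012 m²·K/W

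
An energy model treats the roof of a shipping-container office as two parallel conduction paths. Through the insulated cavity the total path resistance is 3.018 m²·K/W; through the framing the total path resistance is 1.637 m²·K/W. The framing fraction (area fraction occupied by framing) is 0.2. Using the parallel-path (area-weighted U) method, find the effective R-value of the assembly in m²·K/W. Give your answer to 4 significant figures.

2.582 m²·K/W

U_eff = 0.8/3.018 + 0.2/1.637 = 0.26508 + 0.12217 = 0.38725
R_eff = 1/U_eff = 2.5823 m²·K/W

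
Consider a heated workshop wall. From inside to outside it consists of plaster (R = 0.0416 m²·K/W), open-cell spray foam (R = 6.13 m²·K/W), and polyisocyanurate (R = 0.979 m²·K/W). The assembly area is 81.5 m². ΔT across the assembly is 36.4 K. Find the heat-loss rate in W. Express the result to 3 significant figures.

R_total = 0.0416 + 6.13 + 0.979 = 7.151 m²·K/W
Q = A·ΔT/R = 81.5 × 36.4 / 7.151 = 414.9 W

415 W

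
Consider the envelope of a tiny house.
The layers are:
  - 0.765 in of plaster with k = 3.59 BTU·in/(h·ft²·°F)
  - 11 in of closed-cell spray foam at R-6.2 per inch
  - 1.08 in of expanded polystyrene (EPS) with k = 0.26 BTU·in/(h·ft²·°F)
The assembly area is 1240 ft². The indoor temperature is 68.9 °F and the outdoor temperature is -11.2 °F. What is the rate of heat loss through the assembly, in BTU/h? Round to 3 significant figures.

1370 BTU/h

0.765/3.59 = 0.2131
11 × 6.2 = 68.2
1.08/0.26 = 4.154
R_total = 0.2131 + 68.2 + 4.154 = 72.57 ft²·°F·h/BTU
Q = A·ΔT/R = 1240 × (68.9 − (-11.2)) / 72.57 = 1369 BTU/h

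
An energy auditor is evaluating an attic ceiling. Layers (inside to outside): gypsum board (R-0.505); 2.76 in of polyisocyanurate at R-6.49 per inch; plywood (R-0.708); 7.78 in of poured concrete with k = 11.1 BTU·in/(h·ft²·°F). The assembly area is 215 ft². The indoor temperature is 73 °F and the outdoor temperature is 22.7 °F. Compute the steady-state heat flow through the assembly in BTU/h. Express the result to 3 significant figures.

545 BTU/h

2.76 × 6.49 = 17.91
7.78/11.1 = 0.7009
R_total = 0.505 + 17.91 + 0.708 + 0.7009 = 19.83 ft²·°F·h/BTU
Q = A·ΔT/R = 215 × (73 − 22.7) / 19.83 = 545.5 BTU/h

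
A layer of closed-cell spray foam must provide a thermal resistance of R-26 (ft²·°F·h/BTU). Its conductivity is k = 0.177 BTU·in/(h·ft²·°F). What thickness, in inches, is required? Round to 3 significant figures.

4.60 in

L = R × k = 26 × 0.177 = 4.602 in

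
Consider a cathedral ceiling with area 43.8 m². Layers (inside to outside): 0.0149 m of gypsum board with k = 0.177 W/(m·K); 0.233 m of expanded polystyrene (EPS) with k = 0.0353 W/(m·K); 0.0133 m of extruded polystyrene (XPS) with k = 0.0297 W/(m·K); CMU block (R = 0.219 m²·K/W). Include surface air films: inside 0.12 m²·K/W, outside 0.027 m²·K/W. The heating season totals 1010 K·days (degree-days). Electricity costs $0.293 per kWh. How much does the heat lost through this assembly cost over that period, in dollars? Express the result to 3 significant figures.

0.0149/0.177 = 0.08418
0.233/0.0353 = 6.601
0.0133/0.0297 = 0.4478
R_total = 0.12 + 0.08418 + 6.601 + 0.4478 + 0.219 + 0.027 = 7.499 m²·K/W
E = A × HDD × 24 / R / 1000 = 43.8 × 1010 × 24 / 7.499 / 1000 = 141.6 kWh
Cost = 141.6 × 0.293 = $41.49

41.5 dollars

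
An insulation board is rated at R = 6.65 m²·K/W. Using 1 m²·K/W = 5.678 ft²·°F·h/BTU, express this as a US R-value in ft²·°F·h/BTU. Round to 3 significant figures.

37.8 ft²·°F·h/BTU

R_US = 6.65 × 5.678 = 37.76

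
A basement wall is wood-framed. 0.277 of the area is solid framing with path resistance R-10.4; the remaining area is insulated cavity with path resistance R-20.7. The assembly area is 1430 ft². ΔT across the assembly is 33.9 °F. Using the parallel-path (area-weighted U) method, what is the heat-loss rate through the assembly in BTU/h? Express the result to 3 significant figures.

2980 BTU/h

U_eff = 0.723/20.7 + 0.277/10.4 = 0.03493 + 0.02663 = 0.06156
R_eff = 1/U_eff = 16.24 ft²·°F·h/BTU
Q = 1430 × 33.9 / 16.24 = 2984 BTU/h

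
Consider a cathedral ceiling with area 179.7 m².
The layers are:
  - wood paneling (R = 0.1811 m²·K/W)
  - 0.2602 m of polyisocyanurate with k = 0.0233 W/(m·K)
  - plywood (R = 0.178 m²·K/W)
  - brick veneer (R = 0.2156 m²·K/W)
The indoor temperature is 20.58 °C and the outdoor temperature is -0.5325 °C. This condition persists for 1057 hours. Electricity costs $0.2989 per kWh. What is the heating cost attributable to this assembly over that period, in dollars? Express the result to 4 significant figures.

102.1 dollars

0.2602/0.0233 = 11.167
R_total = 0.1811 + 11.167 + 0.178 + 0.2156 = 11.742 m²·K/W
Q = 179.7 × (20.58 − (-0.5325)) / 11.742 = 323.1 W
E = 323.1 W × 1057 h / 1000 = 341.52 kWh
Cost = 341.52 × 0.2989 = $102.08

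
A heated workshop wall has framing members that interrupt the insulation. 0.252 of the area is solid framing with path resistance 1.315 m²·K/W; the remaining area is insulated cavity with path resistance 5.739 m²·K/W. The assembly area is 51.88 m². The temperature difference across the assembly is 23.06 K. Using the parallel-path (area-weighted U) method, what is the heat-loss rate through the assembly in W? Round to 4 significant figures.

385.2 W

U_eff = 0.748/5.739 + 0.252/1.315 = 0.13034 + 0.19163 = 0.32197
R_eff = 1/U_eff = 3.1059 m²·K/W
Q = 51.88 × 23.06 / 3.1059 = 385.19 W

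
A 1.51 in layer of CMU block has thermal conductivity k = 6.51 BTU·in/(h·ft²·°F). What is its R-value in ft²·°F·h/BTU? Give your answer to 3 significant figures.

0.232 ft²·°F·h/BTU

R = L/k = 1.51/6.51 = 0.232 ft²·°F·h/BTU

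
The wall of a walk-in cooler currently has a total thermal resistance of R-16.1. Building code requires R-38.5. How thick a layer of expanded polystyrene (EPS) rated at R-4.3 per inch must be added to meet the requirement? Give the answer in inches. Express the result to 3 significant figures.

ΔR = 38.5 − 16.1 = 22.4 ft²·°F·h/BTU
L = ΔR / (R/in) = 22.4/4.3 = 5.209 in

5.21 in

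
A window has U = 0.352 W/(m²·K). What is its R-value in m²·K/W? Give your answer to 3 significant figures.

R = 1/U = 1/0.352 = 2.841

2.84 m²·K/W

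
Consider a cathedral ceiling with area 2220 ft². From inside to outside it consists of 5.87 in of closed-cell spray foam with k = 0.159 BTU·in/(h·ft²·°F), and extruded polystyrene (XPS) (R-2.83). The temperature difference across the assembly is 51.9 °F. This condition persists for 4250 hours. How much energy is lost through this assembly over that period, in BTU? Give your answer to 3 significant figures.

5.87/0.159 = 36.92
R_total = 36.92 + 2.83 = 39.75 ft²·°F·h/BTU
Q = 2220 × 51.9 / 39.75 = 2899 BTU/h
E = 2899 × 4250 = 12320000 BTU

12300000 BTU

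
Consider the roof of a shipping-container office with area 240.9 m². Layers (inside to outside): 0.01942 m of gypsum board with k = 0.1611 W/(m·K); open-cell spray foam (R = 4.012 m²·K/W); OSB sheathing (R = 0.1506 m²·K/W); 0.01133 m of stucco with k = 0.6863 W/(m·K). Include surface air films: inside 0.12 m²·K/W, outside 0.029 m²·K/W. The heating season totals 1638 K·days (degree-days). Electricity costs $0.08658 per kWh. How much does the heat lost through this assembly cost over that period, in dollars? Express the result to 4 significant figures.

184.3 dollars

0.01942/0.1611 = 0.12055
0.01133/0.6863 = 0.016509
R_total = 0.12 + 0.12055 + 4.012 + 0.1506 + 0.016509 + 0.029 = 4.4487 m²·K/W
E = A × HDD × 24 / R / 1000 = 240.9 × 1638 × 24 / 4.4487 / 1000 = 2128.8 kWh
Cost = 2128.8 × 0.08658 = $184.31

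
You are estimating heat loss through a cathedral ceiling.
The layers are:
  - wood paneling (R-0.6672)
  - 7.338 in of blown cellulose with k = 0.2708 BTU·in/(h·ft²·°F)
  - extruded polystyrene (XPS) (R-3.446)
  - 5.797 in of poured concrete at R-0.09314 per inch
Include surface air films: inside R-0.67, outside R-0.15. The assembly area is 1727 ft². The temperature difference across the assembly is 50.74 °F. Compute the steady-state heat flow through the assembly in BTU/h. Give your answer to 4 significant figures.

2690 BTU/h

7.338/0.2708 = 27.097
5.797 × 0.09314 = 0.53993
R_total = 0.67 + 0.6672 + 27.097 + 3.446 + 0.53993 + 0.15 = 32.571 ft²·°F·h/BTU
Q = A·ΔT/R = 1727 × 50.74 / 32.571 = 2690.4 BTU/h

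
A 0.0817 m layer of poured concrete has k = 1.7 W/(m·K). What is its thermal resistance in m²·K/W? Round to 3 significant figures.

0.0481 m²·K/W

R = L/k = 0.0817/1.7 = 0.04806 m²·K/W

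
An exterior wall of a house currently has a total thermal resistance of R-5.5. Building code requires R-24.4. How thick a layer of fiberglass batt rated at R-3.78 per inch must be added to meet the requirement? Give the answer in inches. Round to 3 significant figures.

ΔR = 24.4 − 5.5 = 18.9 ft²·°F·h/BTU
L = ΔR / (R/in) = 18.9/3.78 = 5 in

5.00 in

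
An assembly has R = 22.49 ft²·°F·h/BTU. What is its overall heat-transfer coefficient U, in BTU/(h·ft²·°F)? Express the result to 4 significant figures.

0.04446 BTU/(h·ft²·°F)

U = 1/R = 1/22.49 = 0.044464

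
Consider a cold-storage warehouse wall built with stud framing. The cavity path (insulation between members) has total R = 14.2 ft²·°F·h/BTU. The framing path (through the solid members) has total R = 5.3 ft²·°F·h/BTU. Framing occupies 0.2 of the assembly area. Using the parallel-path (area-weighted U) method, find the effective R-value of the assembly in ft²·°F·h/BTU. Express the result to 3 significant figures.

U_eff = 0.8/14.2 + 0.2/5.3 = 0.05634 + 0.03774 = 0.09407
R_eff = 1/U_eff = 10.63 ft²·°F·h/BTU

10.6 ft²·°F·h/BTU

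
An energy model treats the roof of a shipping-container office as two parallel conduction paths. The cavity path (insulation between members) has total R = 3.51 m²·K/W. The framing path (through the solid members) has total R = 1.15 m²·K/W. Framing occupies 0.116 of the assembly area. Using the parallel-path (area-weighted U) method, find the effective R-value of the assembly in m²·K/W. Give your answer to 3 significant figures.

U_eff = 0.884/3.51 + 0.116/1.15 = 0.2519 + 0.1009 = 0.3527
R_eff = 1/U_eff = 2.835 m²·K/W

2.84 m²·K/W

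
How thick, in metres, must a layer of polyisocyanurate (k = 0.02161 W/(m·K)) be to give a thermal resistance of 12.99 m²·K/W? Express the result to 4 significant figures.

0.2807 m

L = R·k = 12.99 × 0.02161 = 0.28071 m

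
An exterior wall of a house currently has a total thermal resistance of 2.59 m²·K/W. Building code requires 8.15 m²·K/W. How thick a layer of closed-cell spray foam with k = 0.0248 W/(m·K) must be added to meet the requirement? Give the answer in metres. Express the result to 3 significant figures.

ΔR = 8.15 − 2.59 = 5.56 m²·K/W
L = ΔR × k = 5.56 × 0.0248 = 0.1379 m

0.138 m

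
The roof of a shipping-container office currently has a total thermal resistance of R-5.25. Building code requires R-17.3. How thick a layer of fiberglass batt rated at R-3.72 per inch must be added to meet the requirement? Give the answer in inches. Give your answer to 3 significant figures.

ΔR = 17.3 − 5.25 = 12.05 ft²·°F·h/BTU
L = ΔR / (R/in) = 12.05/3.72 = 3.239 in

3.24 in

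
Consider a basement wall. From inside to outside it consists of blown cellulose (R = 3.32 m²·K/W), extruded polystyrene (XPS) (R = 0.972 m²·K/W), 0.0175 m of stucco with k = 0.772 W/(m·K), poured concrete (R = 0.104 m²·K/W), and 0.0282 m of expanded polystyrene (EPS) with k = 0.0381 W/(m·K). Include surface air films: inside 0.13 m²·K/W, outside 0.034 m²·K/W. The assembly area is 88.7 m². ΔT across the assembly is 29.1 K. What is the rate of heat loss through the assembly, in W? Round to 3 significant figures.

485 W

0.0175/0.772 = 0.02267
0.0282/0.0381 = 0.7402
R_total = 0.13 + 3.32 + 0.972 + 0.02267 + 0.104 + 0.7402 + 0.034 = 5.323 m²·K/W
Q = A·ΔT/R = 88.7 × 29.1 / 5.323 = 484.9 W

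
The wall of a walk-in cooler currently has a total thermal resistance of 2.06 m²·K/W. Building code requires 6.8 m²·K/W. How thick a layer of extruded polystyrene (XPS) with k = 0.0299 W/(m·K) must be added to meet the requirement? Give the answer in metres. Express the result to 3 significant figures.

ΔR = 6.8 − 2.06 = 4.74 m²·K/W
L = ΔR × k = 4.74 × 0.0299 = 0.1417 m

0.142 m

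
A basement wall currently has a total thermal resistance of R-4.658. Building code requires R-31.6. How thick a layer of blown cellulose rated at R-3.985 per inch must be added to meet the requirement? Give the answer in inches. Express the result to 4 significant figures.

6.761 in

ΔR = 31.6 − 4.658 = 26.942 ft²·°F·h/BTU
L = ΔR / (R/in) = 26.942/3.985 = 6.7609 in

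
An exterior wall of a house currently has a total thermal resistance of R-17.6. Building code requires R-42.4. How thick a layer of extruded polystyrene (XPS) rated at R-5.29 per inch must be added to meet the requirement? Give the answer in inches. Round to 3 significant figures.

4.69 in

ΔR = 42.4 − 17.6 = 24.8 ft²·°F·h/BTU
L = ΔR / (R/in) = 24.8/5.29 = 4.688 in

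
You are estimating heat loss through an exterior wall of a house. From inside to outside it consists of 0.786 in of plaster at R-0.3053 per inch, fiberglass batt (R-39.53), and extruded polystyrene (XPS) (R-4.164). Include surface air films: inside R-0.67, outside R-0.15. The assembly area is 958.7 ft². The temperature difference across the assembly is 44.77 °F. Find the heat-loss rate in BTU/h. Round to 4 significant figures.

0.786 × 0.3053 = 0.23997
R_total = 0.67 + 0.23997 + 39.53 + 4.164 + 0.15 = 44.754 ft²·°F·h/BTU
Q = A·ΔT/R = 958.7 × 44.77 / 44.754 = 959.04 BTU/h

959.0 BTU/h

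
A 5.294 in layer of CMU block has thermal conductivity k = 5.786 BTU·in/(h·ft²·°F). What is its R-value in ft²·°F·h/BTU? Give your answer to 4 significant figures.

0.9150 ft²·°F·h/BTU

R = L/k = 5.294/5.786 = 0.91497 ft²·°F·h/BTU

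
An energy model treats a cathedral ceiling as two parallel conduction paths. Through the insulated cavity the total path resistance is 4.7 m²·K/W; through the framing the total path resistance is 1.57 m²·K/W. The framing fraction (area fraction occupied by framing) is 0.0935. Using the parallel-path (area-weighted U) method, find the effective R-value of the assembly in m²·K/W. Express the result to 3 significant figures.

3.96 m²·K/W

U_eff = 0.9065/4.7 + 0.0935/1.57 = 0.1929 + 0.05955 = 0.2524
R_eff = 1/U_eff = 3.962 m²·K/W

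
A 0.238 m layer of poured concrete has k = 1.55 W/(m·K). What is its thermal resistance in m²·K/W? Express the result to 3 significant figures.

0.154 m²·K/W

R = L/k = 0.238/1.55 = 0.1535 m²·K/W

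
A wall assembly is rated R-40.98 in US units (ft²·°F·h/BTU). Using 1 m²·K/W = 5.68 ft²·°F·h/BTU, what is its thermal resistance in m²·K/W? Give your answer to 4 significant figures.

7.215 m²·K/W

R_SI = 40.98/5.68 = 7.2148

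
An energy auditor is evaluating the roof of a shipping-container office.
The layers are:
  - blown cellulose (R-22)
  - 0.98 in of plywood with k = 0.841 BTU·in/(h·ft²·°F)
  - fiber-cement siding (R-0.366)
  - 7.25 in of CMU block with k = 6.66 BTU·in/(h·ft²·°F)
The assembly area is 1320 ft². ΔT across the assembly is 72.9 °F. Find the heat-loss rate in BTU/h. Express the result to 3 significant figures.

3910 BTU/h

0.98/0.841 = 1.165
7.25/6.66 = 1.089
R_total = 22 + 1.165 + 0.366 + 1.089 = 24.62 ft²·°F·h/BTU
Q = A·ΔT/R = 1320 × 72.9 / 24.62 = 3909 BTU/h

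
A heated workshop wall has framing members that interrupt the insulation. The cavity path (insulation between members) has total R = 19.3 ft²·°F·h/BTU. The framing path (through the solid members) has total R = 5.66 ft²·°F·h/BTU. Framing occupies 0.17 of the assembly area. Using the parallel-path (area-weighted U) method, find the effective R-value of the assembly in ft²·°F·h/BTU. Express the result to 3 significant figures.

U_eff = 0.83/19.3 + 0.17/5.66 = 0.04301 + 0.03004 = 0.07304
R_eff = 1/U_eff = 13.69 ft²·°F·h/BTU

13.7 ft²·°F·h/BTU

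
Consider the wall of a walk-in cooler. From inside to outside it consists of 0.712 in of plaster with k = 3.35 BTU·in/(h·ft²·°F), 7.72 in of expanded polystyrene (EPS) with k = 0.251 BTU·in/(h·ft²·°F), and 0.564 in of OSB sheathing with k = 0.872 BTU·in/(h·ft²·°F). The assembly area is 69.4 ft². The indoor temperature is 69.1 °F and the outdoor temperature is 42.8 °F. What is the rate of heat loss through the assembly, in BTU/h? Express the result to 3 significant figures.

57.7 BTU/h

0.712/3.35 = 0.2125
7.72/0.251 = 30.76
0.564/0.872 = 0.6468
R_total = 0.2125 + 30.76 + 0.6468 = 31.62 ft²·°F·h/BTU
Q = A·ΔT/R = 69.4 × (69.1 − 42.8) / 31.62 = 57.73 BTU/h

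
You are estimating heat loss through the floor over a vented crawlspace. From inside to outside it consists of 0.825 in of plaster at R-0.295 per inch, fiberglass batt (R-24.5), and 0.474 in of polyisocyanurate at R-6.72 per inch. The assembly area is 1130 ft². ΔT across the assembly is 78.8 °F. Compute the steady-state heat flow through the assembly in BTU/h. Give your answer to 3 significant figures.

3190 BTU/h

0.825 × 0.295 = 0.2434
0.474 × 6.72 = 3.185
R_total = 0.2434 + 24.5 + 3.185 = 27.93 ft²·°F·h/BTU
Q = A·ΔT/R = 1130 × 78.8 / 27.93 = 3188 BTU/h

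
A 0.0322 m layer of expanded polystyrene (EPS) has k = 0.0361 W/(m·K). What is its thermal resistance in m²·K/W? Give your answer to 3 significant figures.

0.892 m²·K/W

R = L/k = 0.0322/0.0361 = 0.892 m²·K/W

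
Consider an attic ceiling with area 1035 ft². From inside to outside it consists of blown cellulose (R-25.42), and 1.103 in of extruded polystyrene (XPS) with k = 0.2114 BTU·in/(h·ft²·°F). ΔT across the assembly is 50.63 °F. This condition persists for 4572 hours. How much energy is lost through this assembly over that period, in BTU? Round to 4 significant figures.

1.103/0.2114 = 5.2176
R_total = 25.42 + 5.2176 = 30.638 ft²·°F·h/BTU
Q = 1035 × 50.63 / 30.638 = 1710.4 BTU/h
E = 1710.4 × 4572 = 7819900 BTU

7820000 BTU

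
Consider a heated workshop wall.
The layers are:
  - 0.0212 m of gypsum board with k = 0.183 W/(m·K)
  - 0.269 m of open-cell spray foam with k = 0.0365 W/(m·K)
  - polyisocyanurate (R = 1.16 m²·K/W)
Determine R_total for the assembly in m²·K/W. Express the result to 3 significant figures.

0.0212/0.183 = 0.1158
0.269/0.0365 = 7.37
R_total = 0.1158 + 7.37 + 1.16 = 8.646 m²·K/W

8.65 m²·K/W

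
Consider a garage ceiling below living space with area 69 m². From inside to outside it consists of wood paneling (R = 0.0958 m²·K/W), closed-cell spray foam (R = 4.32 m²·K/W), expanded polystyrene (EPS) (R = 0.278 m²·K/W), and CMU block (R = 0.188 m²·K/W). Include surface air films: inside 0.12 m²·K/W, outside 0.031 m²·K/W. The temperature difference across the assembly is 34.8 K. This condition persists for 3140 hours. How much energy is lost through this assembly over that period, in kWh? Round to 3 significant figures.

R_total = 0.12 + 0.0958 + 4.32 + 0.278 + 0.188 + 0.031 = 5.033 m²·K/W
Q = 69 × 34.8 / 5.033 = 477.1 W
E = 477.1 W × 3140 h / 1000 = 1498 kWh

1500 kWh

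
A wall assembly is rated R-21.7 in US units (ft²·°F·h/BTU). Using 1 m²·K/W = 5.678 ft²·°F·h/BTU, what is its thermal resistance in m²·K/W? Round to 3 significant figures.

R_SI = 21.7/5.678 = 3.822

3.82 m²·K/W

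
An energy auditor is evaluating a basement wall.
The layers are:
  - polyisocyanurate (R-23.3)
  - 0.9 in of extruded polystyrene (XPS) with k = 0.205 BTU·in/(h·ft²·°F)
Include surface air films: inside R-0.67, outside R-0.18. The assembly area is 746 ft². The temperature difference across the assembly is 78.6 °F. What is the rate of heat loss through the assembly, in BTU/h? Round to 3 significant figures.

2050 BTU/h

0.9/0.205 = 4.39
R_total = 0.67 + 23.3 + 4.39 + 0.18 = 28.54 ft²·°F·h/BTU
Q = A·ΔT/R = 746 × 78.6 / 28.54 = 2054 BTU/h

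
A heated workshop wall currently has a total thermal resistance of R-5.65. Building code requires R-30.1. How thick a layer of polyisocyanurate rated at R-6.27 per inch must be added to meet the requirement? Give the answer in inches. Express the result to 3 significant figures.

3.90 in

ΔR = 30.1 − 5.65 = 24.45 ft²·°F·h/BTU
L = ΔR / (R/in) = 24.45/6.27 = 3.9 in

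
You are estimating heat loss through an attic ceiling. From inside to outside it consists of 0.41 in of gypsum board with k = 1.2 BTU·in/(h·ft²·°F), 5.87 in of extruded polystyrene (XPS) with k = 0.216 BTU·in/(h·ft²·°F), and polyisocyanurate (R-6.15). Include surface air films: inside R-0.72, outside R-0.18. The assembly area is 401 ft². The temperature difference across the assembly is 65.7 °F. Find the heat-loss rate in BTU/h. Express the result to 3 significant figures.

762 BTU/h

0.41/1.2 = 0.3417
5.87/0.216 = 27.18
R_total = 0.72 + 0.3417 + 27.18 + 6.15 + 0.18 = 34.57 ft²·°F·h/BTU
Q = A·ΔT/R = 401 × 65.7 / 34.57 = 762.2 BTU/h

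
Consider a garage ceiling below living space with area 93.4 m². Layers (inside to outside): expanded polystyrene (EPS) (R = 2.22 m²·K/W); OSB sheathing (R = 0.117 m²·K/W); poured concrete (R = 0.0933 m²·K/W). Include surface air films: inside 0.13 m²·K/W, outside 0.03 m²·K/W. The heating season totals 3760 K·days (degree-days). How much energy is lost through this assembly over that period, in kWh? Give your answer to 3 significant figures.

R_total = 0.13 + 2.22 + 0.117 + 0.0933 + 0.03 = 2.59 m²·K/W
E = A × HDD × 24 / R / 1000 = 93.4 × 3760 × 24 / 2.59 / 1000 = 3254 kWh

3250 kWh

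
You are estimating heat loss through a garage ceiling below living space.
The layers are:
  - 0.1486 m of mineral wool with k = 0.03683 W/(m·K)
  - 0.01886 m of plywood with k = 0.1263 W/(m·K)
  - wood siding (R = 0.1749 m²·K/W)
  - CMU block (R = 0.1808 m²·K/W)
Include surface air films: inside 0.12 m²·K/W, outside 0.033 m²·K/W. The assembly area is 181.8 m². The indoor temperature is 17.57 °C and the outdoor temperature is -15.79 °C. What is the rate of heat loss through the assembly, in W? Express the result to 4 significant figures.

0.1486/0.03683 = 4.0348
0.01886/0.1263 = 0.14933
R_total = 0.12 + 4.0348 + 0.14933 + 0.1749 + 0.1808 + 0.033 = 4.6928 m²·K/W
Q = A·ΔT/R = 181.8 × (17.57 − (-15.79)) / 4.6928 = 1292.4 W

1292 W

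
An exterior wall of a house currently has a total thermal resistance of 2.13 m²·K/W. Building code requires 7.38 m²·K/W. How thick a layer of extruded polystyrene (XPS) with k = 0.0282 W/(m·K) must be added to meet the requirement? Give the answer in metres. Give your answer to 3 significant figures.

0.148 m

ΔR = 7.38 − 2.13 = 5.25 m²·K/W
L = ΔR × k = 5.25 × 0.0282 = 0.148 m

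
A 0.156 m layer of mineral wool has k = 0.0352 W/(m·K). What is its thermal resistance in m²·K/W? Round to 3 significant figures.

R = L/k = 0.156/0.0352 = 4.432 m²·K/W

4.43 m²·K/W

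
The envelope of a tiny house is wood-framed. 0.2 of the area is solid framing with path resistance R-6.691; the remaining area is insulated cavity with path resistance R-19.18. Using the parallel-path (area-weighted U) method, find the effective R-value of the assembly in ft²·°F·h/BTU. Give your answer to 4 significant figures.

13.97 ft²·°F·h/BTU

U_eff = 0.8/19.18 + 0.2/6.691 = 0.04171 + 0.029891 = 0.071601
R_eff = 1/U_eff = 13.966 ft²·°F·h/BTU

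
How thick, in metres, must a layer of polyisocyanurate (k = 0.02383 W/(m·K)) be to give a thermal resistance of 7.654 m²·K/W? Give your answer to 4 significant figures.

L = R·k = 7.654 × 0.02383 = 0.18239 m

0.1824 m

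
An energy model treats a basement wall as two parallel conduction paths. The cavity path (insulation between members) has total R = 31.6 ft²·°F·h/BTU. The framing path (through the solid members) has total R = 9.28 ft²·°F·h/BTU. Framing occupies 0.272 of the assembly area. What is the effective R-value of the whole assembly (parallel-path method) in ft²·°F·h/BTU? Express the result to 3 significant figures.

U_eff = 0.728/31.6 + 0.272/9.28 = 0.02304 + 0.02931 = 0.05235
R_eff = 1/U_eff = 19.1 ft²·°F·h/BTU

19.1 ft²·°F·h/BTU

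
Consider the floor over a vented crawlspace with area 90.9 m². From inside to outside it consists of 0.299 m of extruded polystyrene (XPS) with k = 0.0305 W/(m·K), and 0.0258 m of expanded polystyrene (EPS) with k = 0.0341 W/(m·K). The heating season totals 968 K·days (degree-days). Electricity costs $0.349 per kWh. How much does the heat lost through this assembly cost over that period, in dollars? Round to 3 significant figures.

0.299/0.0305 = 9.803
0.0258/0.0341 = 0.7566
R_total = 9.803 + 0.7566 = 10.56 m²·K/W
E = A × HDD × 24 / R / 1000 = 90.9 × 968 × 24 / 10.56 / 1000 = 200 kWh
Cost = 200 × 0.349 = $69.79

69.8 dollars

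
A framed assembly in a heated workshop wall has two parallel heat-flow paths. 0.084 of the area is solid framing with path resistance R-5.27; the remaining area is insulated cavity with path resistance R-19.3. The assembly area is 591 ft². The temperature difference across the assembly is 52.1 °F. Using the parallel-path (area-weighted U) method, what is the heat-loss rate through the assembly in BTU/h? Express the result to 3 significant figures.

U_eff = 0.916/19.3 + 0.084/5.27 = 0.04746 + 0.01594 = 0.0634
R_eff = 1/U_eff = 15.77 ft²·°F·h/BTU
Q = 591 × 52.1 / 15.77 = 1952 BTU/h

1950 BTU/h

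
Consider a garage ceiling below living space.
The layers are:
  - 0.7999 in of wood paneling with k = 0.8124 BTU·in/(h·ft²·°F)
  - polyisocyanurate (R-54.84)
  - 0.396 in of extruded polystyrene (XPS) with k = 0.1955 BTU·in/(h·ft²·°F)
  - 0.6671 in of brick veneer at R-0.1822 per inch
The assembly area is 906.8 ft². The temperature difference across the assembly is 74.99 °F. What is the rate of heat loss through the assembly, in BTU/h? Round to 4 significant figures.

0.7999/0.8124 = 0.98461
0.396/0.1955 = 2.0256
0.6671 × 0.1822 = 0.12155
R_total = 0.98461 + 54.84 + 2.0256 + 0.12155 = 57.972 ft²·°F·h/BTU
Q = A·ΔT/R = 906.8 × 74.99 / 57.972 = 1173 BTU/h

1173 BTU/h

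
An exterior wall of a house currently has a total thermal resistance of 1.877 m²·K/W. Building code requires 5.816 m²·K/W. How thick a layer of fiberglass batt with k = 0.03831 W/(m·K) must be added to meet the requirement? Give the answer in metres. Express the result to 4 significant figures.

ΔR = 5.816 − 1.877 = 3.939 m²·K/W
L = ΔR × k = 3.939 × 0.03831 = 0.1509 m

0.1509 m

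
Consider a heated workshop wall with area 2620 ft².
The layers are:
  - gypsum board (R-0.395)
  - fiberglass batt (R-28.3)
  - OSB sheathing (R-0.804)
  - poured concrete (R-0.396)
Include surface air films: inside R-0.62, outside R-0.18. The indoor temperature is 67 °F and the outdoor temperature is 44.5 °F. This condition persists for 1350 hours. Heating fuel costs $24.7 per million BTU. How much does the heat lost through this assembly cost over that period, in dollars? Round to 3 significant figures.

64.0 dollars

R_total = 0.62 + 0.395 + 28.3 + 0.804 + 0.396 + 0.18 = 30.7 ft²·°F·h/BTU
Q = 2620 × (67 − 44.5) / 30.7 = 1921 BTU/h
E = 1921 × 1350 = 2593000 BTU
Cost = 2593000/10⁶ × 24.7 = $64.04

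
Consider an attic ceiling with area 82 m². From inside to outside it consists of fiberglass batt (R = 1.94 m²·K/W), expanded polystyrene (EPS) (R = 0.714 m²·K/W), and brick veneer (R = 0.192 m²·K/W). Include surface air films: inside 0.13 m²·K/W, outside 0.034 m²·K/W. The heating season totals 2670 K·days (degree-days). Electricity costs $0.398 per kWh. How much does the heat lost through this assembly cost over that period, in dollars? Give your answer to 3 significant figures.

R_total = 0.13 + 1.94 + 0.714 + 0.192 + 0.034 = 3.01 m²·K/W
E = A × HDD × 24 / R / 1000 = 82 × 2670 × 24 / 3.01 / 1000 = 1746 kWh
Cost = 1746 × 0.398 = $694.8

695 dollars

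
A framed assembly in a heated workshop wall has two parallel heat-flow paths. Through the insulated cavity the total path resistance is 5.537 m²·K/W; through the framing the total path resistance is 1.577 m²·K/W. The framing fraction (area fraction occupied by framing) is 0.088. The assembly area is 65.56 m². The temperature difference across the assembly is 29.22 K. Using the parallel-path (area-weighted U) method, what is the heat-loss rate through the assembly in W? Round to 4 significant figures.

422.4 W

U_eff = 0.912/5.537 + 0.088/1.577 = 0.16471 + 0.055802 = 0.22051
R_eff = 1/U_eff = 4.5349 m²·K/W
Q = 65.56 × 29.22 / 4.5349 = 422.43 W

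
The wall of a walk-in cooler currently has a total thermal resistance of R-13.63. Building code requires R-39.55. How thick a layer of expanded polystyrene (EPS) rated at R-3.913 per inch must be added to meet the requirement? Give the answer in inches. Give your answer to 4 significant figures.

6.624 in

ΔR = 39.55 − 13.63 = 25.92 ft²·°F·h/BTU
L = ΔR / (R/in) = 25.92/3.913 = 6.6241 in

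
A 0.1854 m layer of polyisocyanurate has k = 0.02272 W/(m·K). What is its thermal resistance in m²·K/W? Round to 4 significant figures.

R = L/k = 0.1854/0.02272 = 8.1602 m²·K/W

8.160 m²·K/W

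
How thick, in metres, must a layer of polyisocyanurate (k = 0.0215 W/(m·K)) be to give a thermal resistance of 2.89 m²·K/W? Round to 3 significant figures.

0.0621 m

L = R·k = 2.89 × 0.0215 = 0.06213 m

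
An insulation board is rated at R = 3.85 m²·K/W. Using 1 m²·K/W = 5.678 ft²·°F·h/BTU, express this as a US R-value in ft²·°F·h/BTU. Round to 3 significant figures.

21.9 ft²·°F·h/BTU

R_US = 3.85 × 5.678 = 21.86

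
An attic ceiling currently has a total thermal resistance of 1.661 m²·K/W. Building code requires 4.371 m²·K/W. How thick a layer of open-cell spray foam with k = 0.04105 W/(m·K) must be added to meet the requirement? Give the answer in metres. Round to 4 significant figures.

0.1112 m

ΔR = 4.371 − 1.661 = 2.71 m²·K/W
L = ΔR × k = 2.71 × 0.04105 = 0.11125 m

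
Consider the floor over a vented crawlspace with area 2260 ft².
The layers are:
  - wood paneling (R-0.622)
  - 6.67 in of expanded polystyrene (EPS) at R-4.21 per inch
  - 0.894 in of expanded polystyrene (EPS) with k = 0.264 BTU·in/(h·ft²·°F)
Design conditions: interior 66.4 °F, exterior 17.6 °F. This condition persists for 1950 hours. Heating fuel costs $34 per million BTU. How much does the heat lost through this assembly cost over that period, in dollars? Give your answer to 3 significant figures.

6.67 × 4.21 = 28.08
0.894/0.264 = 3.386
R_total = 0.622 + 28.08 + 3.386 = 32.09 ft²·°F·h/BTU
Q = 2260 × (66.4 − 17.6) / 32.09 = 3437 BTU/h
E = 3437 × 1950 = 6702000 BTU
Cost = 6702000/10⁶ × 34 = $227.9

228 dollars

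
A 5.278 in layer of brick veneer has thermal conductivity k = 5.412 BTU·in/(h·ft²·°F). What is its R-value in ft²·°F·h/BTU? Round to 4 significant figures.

R = L/k = 5.278/5.412 = 0.97524 ft²·°F·h/BTU

0.9752 ft²·°F·h/BTU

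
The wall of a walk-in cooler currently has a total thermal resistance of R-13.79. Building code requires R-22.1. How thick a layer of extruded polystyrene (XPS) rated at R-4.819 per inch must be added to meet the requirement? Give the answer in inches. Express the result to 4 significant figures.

1.724 in

ΔR = 22.1 − 13.79 = 8.31 ft²·°F·h/BTU
L = ΔR / (R/in) = 8.31/4.819 = 1.7244 in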